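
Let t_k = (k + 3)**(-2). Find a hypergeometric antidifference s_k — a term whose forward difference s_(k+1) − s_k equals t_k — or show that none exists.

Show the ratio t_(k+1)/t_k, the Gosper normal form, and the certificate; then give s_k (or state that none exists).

Ratio r(k) = (k + 3)**2/(k + 4)**2.
Take A(k)=k**2 + 6*k + 9, B(k)=k**2 + 8*k + 16, C(k)=1.
Need (k**2 + 6*k + 9)·f(k+1) − (k**2 + 6*k + 9)·f(k) = 1.
Bound: deg f ≤ 0.
Generic f = c0 gives residual -1; -1 = 0 cannot hold, so t_k is not Gosper-summable.

none (Gosper's algorithm certifies no s_k)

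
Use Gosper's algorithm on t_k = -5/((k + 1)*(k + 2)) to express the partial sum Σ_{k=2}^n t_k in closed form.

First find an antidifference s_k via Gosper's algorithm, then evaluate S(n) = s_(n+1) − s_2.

Ratio r(k) = (k + 1)/(k + 3).
Take A(k)=k + 1, B(k)=k + 3, C(k)=1.
Solve (k + 1)·f(k+1) − (k + 2)·f(k) = 1.
From deg A=1, deg B=1, deg C=0: d=1.
Coefficient equations give f(k) = k.
Then R = B(k−1)f/C = k*(k + 2), so s_k = R(k)·t_k = -5*k/(k + 1).
Check: Δs_k = -5/(k**2 + 3*k + 2). ✓
Evaluate: s_(n+1) = 5*(-n - 1)/(n + 2); subtract s_(2) = -10/3 ⇒ S(n) = 5*(1 - n)/(3*(n + 2)).

S(n) = 5*(1 - n)/(3*(n + 2))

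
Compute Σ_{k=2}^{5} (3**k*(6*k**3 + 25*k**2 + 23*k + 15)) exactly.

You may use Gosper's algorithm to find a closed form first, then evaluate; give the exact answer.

Σ = 452484

Step 1: r(k) = 3*(6*k**3 + 43*k**2 + 91*k + 69)/(6*k**3 + 25*k**2 + 23*k + 15).
A = 3, B = 1, C = k**3 + 25*k**2/6 + 23*k/6 + 5/2.
f must satisfy (3)·f(k+1) − (1)·f(k) = k**3 + 25*k**2/6 + 23*k/6 + 5/2.
deg f ≤ 3 (via 0,0,3).
Coefficient equations give f(k) = (3*k**3 - k**2 + k + 3)/6.
So s_k = (B(k−1)f/C)·t_k = ((3*k**3 - k**2 + k + 3)/(6*k**3 + 25*k**2 + 23*k + 15))·t_k = 3**k*(3*k**3 - k**2 + k + 3).
s_(k+1) − s_k = 3**k*(6*k**3 + 25*k**2 + 23*k + 15) = t_k.
Sum = s_(6) − s_(2); s_(6) = 452709, s_(2) = 225 ⇒ 452484.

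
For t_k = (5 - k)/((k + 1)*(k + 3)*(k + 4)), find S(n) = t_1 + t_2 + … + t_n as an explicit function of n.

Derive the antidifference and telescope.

Step 1: r(k) = (k - 4)*(k + 1)*(k + 3)/((k - 5)*(k + 2)*(k + 5)).
Normal form (A,B,C) = (k + 1, k + 5, k**2 - 3*k - 10).
f must satisfy (k + 1)·f(k+1) − (k + 4)·f(k) = k**2 - 3*k - 10.
deg f ≤ 3 (via 1,1,2).
Solving with deg f ≤ 3: f(k) = -k*(k**2 + 8*k + 11)/2.
Get s_k = R·t_k = k*(k**2 + 8*k + 11)/(2*(k**3 + 6*k**2 + 11*k + 6)) with R(k) = B(k−1)f(k)/C(k) = -k*(k + 4)*(k**2 + 8*k + 11)/(2*(k - 5)*(k + 2)).
Δs = (5 - k)/(k**3 + 8*k**2 + 19*k + 12), as required.
s_(n+1) = (n**3 + 11*n**2 + 30*n + 20)/(2*(n**3 + 9*n**2 + 26*n + 24)) and s_(1) = 5/12, so S(n) = n*(n**2 + 21*n + 50)/(12*(n**3 + 9*n**2 + 26*n + 24)).

S(n) = n*(n**2 + 21*n + 50)/(12*(n**3 + 9*n**2 + 26*n + 24))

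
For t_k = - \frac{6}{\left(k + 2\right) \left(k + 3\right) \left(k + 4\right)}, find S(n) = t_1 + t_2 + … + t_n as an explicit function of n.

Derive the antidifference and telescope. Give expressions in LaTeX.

S(n) = \frac{n \left(- n - 7\right)}{4 \left(n^{2} + 7 n + 12\right)}

Compute t_(k+1)/t_k: get (k + 2)/(k + 5).
Factor: A=k + 2; B=k + 5; C=1.
f must satisfy (k + 2)·f(k+1) − (k + 4)·f(k) = 1.
From deg A=1, deg B=1, deg C=0: d=2.
A polynomial solution: f(k) = k*(k + 5)/12.
So s_k = (B(k−1)f/C)·t_k = (k*(k + 4)*(k + 5)/12)·t_k = k*(-k - 5)/(2*(k + 2)*(k + 3)).
s_(k+1) − s_k = -6/(k**3 + 9*k**2 + 26*k + 24) = t_k.
Evaluate: s_(n+1) = (-n**2 - 7*n - 6)/(2*(n**2 + 7*n + 12)); subtract s_(1) = -1/4 ⇒ S(n) = n*(-n - 7)/(4*(n**2 + 7*n + 12)).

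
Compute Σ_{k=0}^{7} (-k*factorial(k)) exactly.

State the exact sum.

Σ = -40319

r(k) = (k + 1)**2/k after simplifying.
Take A(k)=k + 1, B(k)=1, C(k)=k.
Need (k + 1)·f(k+1) − (1)·f(k) = k.
deg f ≤ 0 (via 1,0,1).
Match coefficients ⇒ f(k) = 1.
So s_k = (B(k−1)f/C)·t_k = (1/k)·t_k = -factorial(k).
Δs = -k*factorial(k), as required.
Σ_(k=0)^(7) t_k = s_(8) − s_(0) = -40320 − (-1) = -40319.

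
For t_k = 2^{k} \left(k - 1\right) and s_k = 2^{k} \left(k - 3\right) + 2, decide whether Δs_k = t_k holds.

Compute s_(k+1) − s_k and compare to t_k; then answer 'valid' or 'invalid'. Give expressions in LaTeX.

valid; difference matches t_k

s_(k+1) = 2*2**k*(k - 2) + 2
s_(k+1) − s_k = 2**k*(k - 1)
(s_(k+1) − s_k) − t_k = 0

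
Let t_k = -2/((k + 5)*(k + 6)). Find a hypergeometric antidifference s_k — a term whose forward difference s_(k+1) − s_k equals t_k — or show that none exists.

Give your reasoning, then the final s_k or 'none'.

s_k = -2*k/(5*k + 25)

Ratio r(k) = (k + 5)/(k + 7).
A = k + 5, B = k + 7, C = 1.
Set up (k + 5)·f(k+1) − (k + 6)·f(k) − (1) = 0.
deg f ≤ 1 (via 1,1,0).
Solve for f: f(k) = k/5 (degree 1 ≤ 1).
R(k) = B(k−1)·f(k)/C(k) = k*(k + 6)/5; s_k = R·t_k = -2*k/(5*k + 25).
Check: Δs_k = -2/(k**2 + 11*k + 30). ✓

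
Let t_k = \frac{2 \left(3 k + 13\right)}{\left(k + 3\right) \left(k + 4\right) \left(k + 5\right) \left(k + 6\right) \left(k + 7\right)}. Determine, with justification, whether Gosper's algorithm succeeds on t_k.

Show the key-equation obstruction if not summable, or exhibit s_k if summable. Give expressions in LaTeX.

The ratio is (k + 3)*(3*k + 16)/((k + 8)*(3*k + 13)).
Normal form (A,B,C) = (k + 3, k + 8, k + 13/3).
Need (k + 3)·f(k+1) − (k + 7)·f(k) = k + 13/3.
deg f ≤ 4 (via 1,1,1).
A polynomial solution: f(k) = k*(k + 4)*(k**2 + 14*k + 63)/270.
R(k) = B(k−1)·f(k)/C(k) = k*(k + 4)*(k + 7)*(k**2 + 14*k + 63)/(90*(3*k + 13)); s_k = R·t_k = k*(k**2 + 14*k + 63)/(45*(k**3 + 14*k**2 + 63*k + 90)).
Verify: 2*(3*k + 13)/(k**5 + 25*k**4 + 245*k**3 + 1175*k**2 + 2754*k + 2520) matches t_k.

Yes. s_k = \frac{k \left(k^{2} + 14 k + 63\right)}{45 \left(k^{3} + 14 k^{2} + 63 k + 90\right)}.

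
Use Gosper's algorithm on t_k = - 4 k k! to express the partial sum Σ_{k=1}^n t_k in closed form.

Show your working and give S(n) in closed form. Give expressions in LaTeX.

t_(k+1)/t_k = (k + 1)**2/k.
Gosper form: A/B · C(k+1)/C(k) with A=k + 1, B=1, C=k.
Set up (k + 1)·f(k+1) − (1)·f(k) − (k) = 0.
Bound: deg f ≤ 0.
A polynomial solution: f(k) = 1.
Get s_k = R·t_k = -4*factorial(k) with R(k) = B(k−1)f(k)/C(k) = 1/k.
Check: Δs_k = -4*k*factorial(k). ✓
Σ_(k=1)^n t_k = s_(n+1) − s_(1) = (-4*factorial(n + 1)) − (-4), i.e. 4 - 4*factorial(n + 1).

S(n) = 4 - 4 \left(n + 1\right)!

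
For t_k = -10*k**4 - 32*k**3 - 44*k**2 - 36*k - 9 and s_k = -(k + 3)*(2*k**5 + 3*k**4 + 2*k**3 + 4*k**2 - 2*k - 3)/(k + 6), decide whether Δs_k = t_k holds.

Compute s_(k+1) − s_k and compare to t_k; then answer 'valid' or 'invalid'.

Invalid: residual 3*(8*k**5 + 89*k**4 + 234*k**3 + 296*k**2 + 227*k + 57)/(k**2 + 13*k + 42) ≠ 0.

s_(k+1) = (-2*k**6 - 21*k**5 - 86*k**4 - 184*k**3 - 226*k**2 - 142*k - 24)/(k + 7)
s_(k+1) − s_k = (-10*k**6 - 138*k**5 - 613*k**4 - 1250*k**3 - 1437*k**2 - 948*k - 207)/(k**2 + 13*k + 42)
(s_(k+1) − s_k) − t_k = 3*(8*k**5 + 89*k**4 + 234*k**3 + 296*k**2 + 227*k + 57)/(k**2 + 13*k + 42)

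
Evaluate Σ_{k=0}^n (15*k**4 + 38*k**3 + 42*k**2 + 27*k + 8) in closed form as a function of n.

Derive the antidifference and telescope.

r(k) = (15*k**4 + 98*k**3 + 246*k**2 + 285*k + 130)/(15*k**4 + 38*k**3 + 42*k**2 + 27*k + 8) after simplifying.
Take A(k)=1, B(k)=1, C(k)=k**4 + 38*k**3/15 + 14*k**2/5 + 9*k/5 + 8/15.
Solve (1)·f(k+1) − (1)·f(k) = k**4 + 38*k**3/15 + 14*k**2/5 + 9*k/5 + 8/15.
From deg A=0, deg B=0, deg C=4: d=5.
A polynomial solution: f(k) = k*(k + 1)*(3*k**3 - k**2 + k + 1)/15.
Get s_k = R·t_k = k*(3*k**4 + 2*k**3 + 2*k + 1) with R(k) = B(k−1)f(k)/C(k) = k*(3*k**3 - k**2 + k + 1)/(15*k**3 + 23*k**2 + 19*k + 8).
Check: Δs_k = 15*k**4 + 38*k**3 + 42*k**2 + 27*k + 8. ✓
Σ_(k=0)^n t_k = s_(n+1) − s_(0) = (3*n**5 + 17*n**4 + 38*n**3 + 44*n**2 + 28*n + 8) − (0), i.e. 3*n**5 + 17*n**4 + 38*n**3 + 44*n**2 + 28*n + 8.

S(n) = 3*n**5 + 17*n**4 + 38*n**3 + 44*n**2 + 28*n + 8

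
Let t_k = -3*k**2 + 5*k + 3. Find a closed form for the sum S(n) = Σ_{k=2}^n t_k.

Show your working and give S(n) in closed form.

S(n) = -n**3 + n**2 + 5*n - 5

The ratio is (3*k**2 + k - 5)/(3*k**2 - 5*k - 3).
So A=1 and B=1, with C=k**2 - 5*k/3 - 1.
Set up (1)·f(k+1) − (1)·f(k) − (k**2 - 5*k/3 - 1) = 0.
From deg A=0, deg B=0, deg C=2: d=3.
A polynomial solution: f(k) = k**2*(k - 4)/3.
Certificate R = B(k−1)f/C = k**2*(k - 4)/(3*k**2 - 5*k - 3) gives s_k = k**2*(4 - k).
s_(k+1) − s_k = -3*k**2 + 5*k + 3 = t_k.
Evaluate: s_(n+1) = -n**3 + n**2 + 5*n + 3; subtract s_(2) = 8 ⇒ S(n) = -n**3 + n**2 + 5*n - 5.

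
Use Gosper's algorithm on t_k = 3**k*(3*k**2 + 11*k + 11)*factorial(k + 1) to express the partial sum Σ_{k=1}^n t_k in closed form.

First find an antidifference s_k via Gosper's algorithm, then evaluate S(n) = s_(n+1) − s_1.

S(n) = 3*3**n*n*factorial(n + 2) + 6*3**n*factorial(n + 2) - 12

Step 1: r(k) = 3*(3*k**3 + 23*k**2 + 59*k + 50)/(3*k**2 + 11*k + 11).
Factor: A=3*k + 6; B=1; C=k**2 + 11*k/3 + 11/3.
Solve (3*k + 6)·f(k+1) − (1)·f(k) = k**2 + 11*k/3 + 11/3.
From deg A=1, deg B=0, deg C=2: d=1.
A polynomial solution: f(k) = (k + 1)/3.
Get s_k = R·t_k = 3**k*(k + 1)*factorial(k + 1) with R(k) = B(k−1)f(k)/C(k) = (k + 1)/(3*k**2 + 11*k + 11).
Δs = 3**k*(3*k**2 + 11*k + 11)*factorial(k + 1), as required.
Σ_(k=1)^n t_k = s_(n+1) − s_(1) = (3**(n + 1)*(n + 2)*factorial(n + 2)) − (12), i.e. 3*3**n*n*factorial(n + 2) + 6*3**n*factorial(n + 2) - 12.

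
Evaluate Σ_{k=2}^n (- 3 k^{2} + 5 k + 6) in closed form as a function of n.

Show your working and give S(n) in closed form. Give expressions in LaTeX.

S(n) = - n^{3} + n^{2} + 8 n - 8

Step 1: r(k) = (3*k**2 + k - 8)/(3*k**2 - 5*k - 6).
A = 1, B = 1, C = k**2 - 5*k/3 - 2.
Solve (1)·f(k+1) − (1)·f(k) = k**2 - 5*k/3 - 2.
Degrees (0,0,2) ⇒ d ≤ 3.
Solving with deg f ≤ 3: f(k) = k*(k**2 - 4*k - 3)/3.
Then R = B(k−1)f/C = k*(k**2 - 4*k - 3)/(3*k**2 - 5*k - 6), so s_k = R(k)·t_k = k*(-k**2 + 4*k + 3).
s_(k+1) − s_k = -3*k**2 + 5*k + 6 = t_k.
Telescope: S(n) = s_(n+1) − s_(2) = -n**3 + n**2 + 8*n + 6 − (14) = -n**3 + n**2 + 8*n - 8.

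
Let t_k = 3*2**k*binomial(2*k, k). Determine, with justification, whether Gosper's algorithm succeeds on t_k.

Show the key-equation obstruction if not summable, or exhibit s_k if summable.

Ratio r(k) = 4*(2*k + 1)/(k + 1).
Normal form (A,B,C) = (8*k + 4, k + 1, 1).
Solve (8*k + 4)·f(k+1) − (k)·f(k) = 1.
From deg A=1, deg B=1, deg C=0: d=-1.
Negative degree bound (-1): no f exists, t_k not Gosper-summable.

No — negative degree bound, so no certificate f.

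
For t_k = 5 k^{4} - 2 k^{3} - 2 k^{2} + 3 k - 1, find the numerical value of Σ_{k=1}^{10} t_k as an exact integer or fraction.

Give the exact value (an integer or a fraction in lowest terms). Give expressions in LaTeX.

Σ = 120000

Step 1: r(k) = (5*k**4 + 18*k**3 + 22*k**2 + 13*k + 3)/(5*k**4 - 2*k**3 - 2*k**2 + 3*k - 1).
Factor: A=1; B=1; C=k**4 - 2*k**3/5 - 2*k**2/5 + 3*k/5 - 1/5.
Key eq: (1)·f(k+1) = (1)·f(k) + (k**4 - 2*k**3/5 - 2*k**2/5 + 3*k/5 - 1/5).
Bound: deg f ≤ 5.
Solve for f: f(k) = k*(k**4 - 3*k**3 + 2*k**2 + 2*k - 3)/5 (degree 5 ≤ 5).
Certificate R = B(k−1)f/C = k*(k**4 - 3*k**3 + 2*k**2 + 2*k - 3)/(5*k**4 - 2*k**3 - 2*k**2 + 3*k - 1) gives s_k = k*(k**4 - 3*k**3 + 2*k**2 + 2*k - 3).
Check: Δs_k = 5*k**4 - 2*k**3 - 2*k**2 + 3*k - 1. ✓
Sum = s_(11) − s_(1); s_(11) = 119999, s_(1) = -1 ⇒ 120000.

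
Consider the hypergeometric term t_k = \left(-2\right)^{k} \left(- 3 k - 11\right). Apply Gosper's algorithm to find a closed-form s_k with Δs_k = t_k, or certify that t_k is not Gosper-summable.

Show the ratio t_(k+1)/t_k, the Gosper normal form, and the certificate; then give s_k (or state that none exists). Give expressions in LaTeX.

The ratio is 2*(-3*k - 14)/(3*k + 11).
So A=-2 and B=1, with C=k + 11/3.
Need (-2)·f(k+1) − (1)·f(k) = k + 11/3.
Bound: deg f ≤ 1.
Solve for f: f(k) = -(k + 3)/3 (degree 1 ≤ 1).
Certificate R = B(k−1)f/C = -(k + 3)/(3*k + 11) gives s_k = (-2)**k*(k + 3).
Δs = (-2)**k*(-3*k - 11), as required.

s_k = \left(-2\right)^{k} \left(k + 3\right)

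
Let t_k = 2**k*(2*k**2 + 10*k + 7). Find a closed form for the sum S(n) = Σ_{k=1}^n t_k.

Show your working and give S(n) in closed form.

S(n) = 4*2**n*n**2 + 12*2**n*n + 6*2**n - 6

r(k) = 2*(2*k**2 + 14*k + 19)/(2*k**2 + 10*k + 7) after simplifying.
Normal form (A,B,C) = (2, 1, k**2 + 5*k + 7/2).
f must satisfy (2)·f(k+1) − (1)·f(k) = k**2 + 5*k + 7/2.
Degrees (0,0,2) ⇒ d ≤ 2.
Match coefficients ⇒ f(k) = (2*k**2 + 2*k - 1)/2.
R(k) = B(k−1)·f(k)/C(k) = (2*k**2 + 2*k - 1)/(2*k**2 + 10*k + 7); s_k = R·t_k = 2**k*(2*k**2 + 2*k - 1).
Δs = 2**k*(2*k**2 + 10*k + 7), as required.
s_(n+1) = 2**(n + 1)*(2*n**2 + 6*n + 3) and s_(1) = 6, so S(n) = 4*2**n*n**2 + 12*2**n*n + 6*2**n - 6.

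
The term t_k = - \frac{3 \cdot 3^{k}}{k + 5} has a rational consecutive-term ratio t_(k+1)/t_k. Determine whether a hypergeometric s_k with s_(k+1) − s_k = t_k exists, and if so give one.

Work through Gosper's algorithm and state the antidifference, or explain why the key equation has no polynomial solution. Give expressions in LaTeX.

Ratio r(k) = 3*(k + 5)/(k + 6).
Gosper form: A/B · C(k+1)/C(k) with A=3*k + 15, B=k + 6, C=1.
Need (3*k + 15)·f(k+1) − (k + 5)·f(k) = 1.
Degrees (1,1,0) ⇒ d ≤ -1.
Negative degree bound (-1): no f exists, t_k not Gosper-summable.

none — t_k is not Gosper-summable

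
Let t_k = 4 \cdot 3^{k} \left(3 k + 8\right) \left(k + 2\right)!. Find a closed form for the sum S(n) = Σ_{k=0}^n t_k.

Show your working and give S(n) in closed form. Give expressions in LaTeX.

S(n) = 12 \cdot 3^{n} \left(n + 3\right)! - 8

Ratio r(k) = 3*(k + 3)*(3*k + 11)/(3*k + 8).
Factor: A=3*k + 9; B=1; C=k + 8/3.
Set up (3*k + 9)·f(k+1) − (1)·f(k) − (k + 8/3) = 0.
d = 0 from the (1,0,1) case.
Solve for f: f(k) = 1/3 (degree 0 ≤ 0).
Get s_k = R·t_k = 4*3**k*factorial(k + 2) with R(k) = B(k−1)f(k)/C(k) = 1/(3*k + 8).
s_(k+1) − s_k = 4*3**k*(3*k + 8)*factorial(k + 2) = t_k.
Σ_(k=0)^n t_k = s_(n+1) − s_(0) = (12*3**n*factorial(n + 3)) − (8), i.e. 12*3**n*factorial(n + 3) - 8.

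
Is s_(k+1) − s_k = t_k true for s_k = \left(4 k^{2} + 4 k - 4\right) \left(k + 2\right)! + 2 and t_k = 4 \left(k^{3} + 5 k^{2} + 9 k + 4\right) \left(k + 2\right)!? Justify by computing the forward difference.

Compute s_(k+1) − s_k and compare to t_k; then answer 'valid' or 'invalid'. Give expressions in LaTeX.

s_(k+1) = (4*k + 4*(k + 1)**2)*factorial(k + 3) + 2
s_(k+1) − s_k = 4*(k**3 + 5*k**2 + 9*k + 4)*factorial(k + 2)
(s_(k+1) − s_k) − t_k = 0

valid; difference matches t_k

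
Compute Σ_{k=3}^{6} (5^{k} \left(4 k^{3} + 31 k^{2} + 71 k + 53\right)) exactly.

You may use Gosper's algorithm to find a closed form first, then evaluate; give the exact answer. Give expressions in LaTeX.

Σ = 44443500

The ratio is 5*(4*k**3 + 43*k**2 + 145*k + 159)/(4*k**3 + 31*k**2 + 71*k + 53).
So A=5 and B=1, with C=k**3 + 31*k**2/4 + 71*k/4 + 53/4.
Solve (5)·f(k+1) − (1)·f(k) = k**3 + 31*k**2/4 + 71*k/4 + 53/4.
d = 3 from the (0,0,3) case.
Solving with deg f ≤ 3: f(k) = (k**3 + 4*k**2 + 4*k + 2)/4.
R(k) = B(k−1)·f(k)/C(k) = (k**3 + 4*k**2 + 4*k + 2)/(4*k**3 + 31*k**2 + 71*k + 53); s_k = R·t_k = 5**k*(k**3 + 4*k**2 + 4*k + 2).
Check: Δs_k = 5**k*(4*k**3 + 31*k**2 + 71*k + 53). ✓
Evaluate s at k=7 and k=3: 44453125 and 9625; difference 44443500.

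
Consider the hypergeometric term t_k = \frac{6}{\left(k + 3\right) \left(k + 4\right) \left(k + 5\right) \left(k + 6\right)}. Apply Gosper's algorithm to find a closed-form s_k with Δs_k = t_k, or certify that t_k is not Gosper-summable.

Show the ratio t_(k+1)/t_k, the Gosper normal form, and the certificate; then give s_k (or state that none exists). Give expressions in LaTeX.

s_k = \frac{k \left(k^{2} + 12 k + 47\right)}{30 \left(k + 3\right) \left(k + 4\right) \left(k + 5\right)}

t_(k+1)/t_k = (k + 3)/(k + 7).
So A=k + 3 and B=k + 7, with C=1.
Need (k + 3)·f(k+1) − (k + 6)·f(k) = 1.
From deg A=1, deg B=1, deg C=0: d=3.
Coefficient equations give f(k) = k*(k**2 + 12*k + 47)/180.
Get s_k = R·t_k = k*(k**2 + 12*k + 47)/(30*(k + 3)*(k + 4)*(k + 5)) with R(k) = B(k−1)f(k)/C(k) = k*(k + 6)*(k**2 + 12*k + 47)/180.
Check: Δs_k = 6/(k**4 + 18*k**3 + 119*k**2 + 342*k + 360). ✓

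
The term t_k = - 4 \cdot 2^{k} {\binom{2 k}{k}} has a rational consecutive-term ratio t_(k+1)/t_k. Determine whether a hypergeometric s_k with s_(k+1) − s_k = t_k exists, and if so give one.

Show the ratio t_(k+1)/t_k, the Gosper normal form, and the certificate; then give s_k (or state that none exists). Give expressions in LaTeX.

none — t_k is not Gosper-summable

r(k) = 4*(2*k + 1)/(k + 1) after simplifying.
Gosper form: A/B · C(k+1)/C(k) with A=8*k + 4, B=k + 1, C=1.
f must satisfy (8*k + 4)·f(k+1) − (k)·f(k) = 1.
Degrees (1,1,0) ⇒ d ≤ -1.
Bound -1 < 0, so the key equation has no polynomial solution.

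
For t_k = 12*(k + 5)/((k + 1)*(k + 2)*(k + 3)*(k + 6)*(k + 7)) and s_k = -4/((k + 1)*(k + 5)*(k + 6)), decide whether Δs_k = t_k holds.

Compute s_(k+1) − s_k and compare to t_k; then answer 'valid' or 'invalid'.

Invalid: residual 48*(-k - 4)/(k**6 + 24*k**5 + 226*k**4 + 1056*k**3 + 2545*k**2 + 2952*k + 1260) ≠ 0.

s_(k+1) = -4/((k + 2)*(k + 6)*(k + 7))
s_(k+1) − s_k = 12*(k + 3)/(k**5 + 21*k**4 + 163*k**3 + 567*k**2 + 844*k + 420)
(s_(k+1) − s_k) − t_k = 48*(-k - 4)/(k**6 + 24*k**5 + 226*k**4 + 1056*k**3 + 2545*k**2 + 2952*k + 1260)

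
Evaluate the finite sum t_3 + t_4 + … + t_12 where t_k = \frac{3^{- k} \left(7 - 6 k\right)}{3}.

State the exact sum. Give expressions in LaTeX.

r(k) = (6*k - 1)/(3*(6*k - 7)) after simplifying.
So A=1/3 and B=1, with C=k - 7/6.
Need (1/3)·f(k+1) − (1)·f(k) = k - 7/6.
deg f ≤ 1 (via 0,0,1).
Solving with deg f ≤ 1: f(k) = -(3*k - 2)/2.
Certificate R = B(k−1)f/C = -3*(3*k - 2)/(6*k - 7) gives s_k = (3*k - 2)/3**k.
Check: Δs_k = (7 - 6*k)/(3*3**k). ✓
Evaluate s at k=13 and k=3: 37/1594323 and 7/27; difference -413306/1594323.

Σ = -413306/1594323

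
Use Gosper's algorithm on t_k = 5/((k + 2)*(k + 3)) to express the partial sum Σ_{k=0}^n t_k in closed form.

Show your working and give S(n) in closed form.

S(n) = 5*(n + 1)/(2*(n + 3))

r(k) = (k + 2)/(k + 4) after simplifying.
A = k + 2, B = k + 4, C = 1.
Solve (k + 2)·f(k+1) − (k + 3)·f(k) = 1.
d = 1 from the (1,1,0) case.
Solve for f: f(k) = k/2 (degree 1 ≤ 1).
Then R = B(k−1)f/C = k*(k + 3)/2, so s_k = R(k)·t_k = 5*k/(2*(k + 2)).
Verify: 5/(k**2 + 5*k + 6) matches t_k.
Telescope: S(n) = s_(n+1) − s_(0) = 5*(n + 1)/(2*(n + 3)) − (0) = 5*(n + 1)/(2*(n + 3)).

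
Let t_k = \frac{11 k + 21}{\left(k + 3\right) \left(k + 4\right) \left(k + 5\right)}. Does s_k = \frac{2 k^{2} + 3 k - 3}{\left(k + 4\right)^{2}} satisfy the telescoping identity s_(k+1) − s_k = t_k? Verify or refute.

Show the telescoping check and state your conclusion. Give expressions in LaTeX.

Invalid: residual \frac{2 k^{3} + 2 k^{2} - 53 k - 99}{k^{5} + 21 k^{4} + 175 k^{3} + 723 k^{2} + 1480 k + 1200} ≠ 0.

s_(k+1) = (3*k + 2*(k + 1)**2)/(k + 5)**2
s_(k+1) − s_k = (13*k**2 + 83*k + 107)/(k**4 + 18*k**3 + 121*k**2 + 360*k + 400)
(s_(k+1) − s_k) − t_k = (2*k**3 + 2*k**2 - 53*k - 99)/(k**5 + 21*k**4 + 175*k**3 + 723*k**2 + 1480*k + 1200)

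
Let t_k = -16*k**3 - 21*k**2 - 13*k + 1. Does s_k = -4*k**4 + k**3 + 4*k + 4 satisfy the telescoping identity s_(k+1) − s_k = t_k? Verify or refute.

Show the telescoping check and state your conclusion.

s_(k+1) = 4*k - 4*(k + 1)**4 + (k + 1)**3 + 8
s_(k+1) − s_k = -16*k**3 - 21*k**2 - 13*k + 1
(s_(k+1) − s_k) − t_k = 0

Valid: the claim telescopes to t_k.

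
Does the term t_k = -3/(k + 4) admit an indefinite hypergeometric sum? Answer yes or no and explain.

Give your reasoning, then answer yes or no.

Compute t_(k+1)/t_k: get (k + 4)/(k + 5).
Take A(k)=k + 4, B(k)=k + 5, C(k)=1.
Key eq: (k + 4)·f(k+1) = (k + 4)·f(k) + (1).
Bound: deg f ≤ 0.
Write f(k) = c0. Then LHS − RHS = -1, requiring -1 = 0: contradictory. No certificate.

No. Not Gosper-summable.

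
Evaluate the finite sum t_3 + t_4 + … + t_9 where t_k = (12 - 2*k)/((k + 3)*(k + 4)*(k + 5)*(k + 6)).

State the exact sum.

r(k) = (k - 5)*(k + 3)/((k - 6)*(k + 7)) after simplifying.
A = k + 3, B = k + 7, C = k - 6.
Need (k + 3)·f(k+1) − (k + 6)·f(k) = k - 6.
From deg A=1, deg B=1, deg C=1: d=3.
Match coefficients ⇒ f(k) = -k*(k**2 + 12*k + 67)/40.
So s_k = (B(k−1)f/C)·t_k = (-k*(k + 6)*(k**2 + 12*k + 67)/(40*(k - 6)))·t_k = k*(k**2 + 12*k + 67)/(20*(k + 3)*(k + 4)*(k + 5)).
s_(k+1) − s_k = 2*(6 - k)/(k**4 + 18*k**3 + 119*k**2 + 342*k + 360) = t_k.
Sum = s_(10) − s_(3); s_(10) = 41/780, s_(3) = 1/20 ⇒ 1/390.

Σ = 1/390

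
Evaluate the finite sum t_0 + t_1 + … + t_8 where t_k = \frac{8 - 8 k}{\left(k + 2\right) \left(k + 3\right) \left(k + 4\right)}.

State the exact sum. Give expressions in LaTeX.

Step 1: r(k) = k*(k + 2)/((k - 1)*(k + 5)).
Gosper form: A/B · C(k+1)/C(k) with A=k + 2, B=k + 5, C=k - 1.
Solve (k + 2)·f(k+1) − (k + 4)·f(k) = k - 1.
From deg A=1, deg B=1, deg C=1: d=2.
Match coefficients ⇒ f(k) = k*(k - 7)/12.
Get s_k = R·t_k = -2*k*(k - 7)/(3*(k + 2)*(k + 3)) with R(k) = B(k−1)f(k)/C(k) = k*(k - 7)*(k + 4)/(12*(k - 1)).
Δs = 8*(1 - k)/(k**3 + 9*k**2 + 26*k + 24), as required.
Telescoping: Σ = s_(9) − s_(0) = -1/11 − (0) = -1/11.

Σ = -1/11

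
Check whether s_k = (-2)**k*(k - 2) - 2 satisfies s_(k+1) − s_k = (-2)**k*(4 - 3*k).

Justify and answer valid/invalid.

valid; difference matches t_k

s_(k+1) = -2*(-2)**k*(k - 1) - 2
s_(k+1) − s_k = (-2)**k*(4 - 3*k)
(s_(k+1) − s_k) − t_k = 0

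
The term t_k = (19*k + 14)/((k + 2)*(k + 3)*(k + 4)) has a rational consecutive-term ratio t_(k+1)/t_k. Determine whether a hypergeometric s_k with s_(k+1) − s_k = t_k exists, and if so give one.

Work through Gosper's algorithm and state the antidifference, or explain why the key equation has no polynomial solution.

s_k = k*(13*k + 8)/(3*(k + 2)*(k + 3))

The ratio is (k + 2)*(19*k + 33)/((k + 5)*(19*k + 14)).
So A=k + 2 and B=k + 5, with C=k + 14/19.
f must satisfy (k + 2)·f(k+1) − (k + 4)·f(k) = k + 14/19.
d = 2 from the (1,1,1) case.
Match coefficients ⇒ f(k) = k*(13*k + 8)/57.
So s_k = (B(k−1)f/C)·t_k = (k*(k + 4)*(13*k + 8)/(3*(19*k + 14)))·t_k = k*(13*k + 8)/(3*(k + 2)*(k + 3)).
Δs = (19*k + 14)/(k**3 + 9*k**2 + 26*k + 24), as required.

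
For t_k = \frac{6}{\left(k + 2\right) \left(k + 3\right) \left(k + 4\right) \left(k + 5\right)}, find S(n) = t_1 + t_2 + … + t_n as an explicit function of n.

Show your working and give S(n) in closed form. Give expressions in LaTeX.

S(n) = \frac{n \left(n^{2} + 12 n + 47\right)}{30 \left(n^{3} + 12 n^{2} + 47 n + 60\right)}

t_(k+1)/t_k = (k + 2)/(k + 6).
Normal form (A,B,C) = (k + 2, k + 6, 1).
f must satisfy (k + 2)·f(k+1) − (k + 5)·f(k) = 1.
Degrees (1,1,0) ⇒ d ≤ 3.
Match coefficients ⇒ f(k) = k*(k**2 + 9*k + 26)/72.
Then R = B(k−1)f/C = k*(k + 5)*(k**2 + 9*k + 26)/72, so s_k = R(k)·t_k = k*(k**2 + 9*k + 26)/(12*(k + 2)*(k + 3)*(k + 4)).
Check: Δs_k = 6/(k**4 + 14*k**3 + 71*k**2 + 154*k + 120). ✓
Evaluate: s_(n+1) = (n**3 + 12*n**2 + 47*n + 36)/(12*(n**3 + 12*n**2 + 47*n + 60)); subtract s_(1) = 1/20 ⇒ S(n) = n*(n**2 + 12*n + 47)/(30*(n**3 + 12*n**2 + 47*n + 60)).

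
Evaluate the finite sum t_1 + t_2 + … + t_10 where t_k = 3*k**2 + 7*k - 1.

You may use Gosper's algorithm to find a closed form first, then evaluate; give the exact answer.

r(k) = (3*k**2 + 13*k + 9)/(3*k**2 + 7*k - 1) after simplifying.
Take A(k)=1, B(k)=1, C(k)=k**2 + 7*k/3 - 1/3.
f must satisfy (1)·f(k+1) − (1)·f(k) = k**2 + 7*k/3 - 1/3.
d = 3 from the (0,0,2) case.
A polynomial solution: f(k) = k*(k**2 + 2*k - 4)/3.
So s_k = (B(k−1)f/C)·t_k = (k*(k**2 + 2*k - 4)/(3*k**2 + 7*k - 1))·t_k = k*(k**2 + 2*k - 4).
s_(k+1) − s_k = 3*k**2 + 7*k - 1 = t_k.
Evaluate s at k=11 and k=1: 1529 and -1; difference 1530.

Σ = 1530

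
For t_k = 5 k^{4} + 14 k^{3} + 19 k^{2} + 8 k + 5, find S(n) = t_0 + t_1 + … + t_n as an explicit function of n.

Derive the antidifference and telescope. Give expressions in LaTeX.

S(n) = n^{5} + 6 n^{4} + 15 n^{3} + 17 n^{2} + 12 n + 5

Compute t_(k+1)/t_k: get (5*k**4 + 34*k**3 + 91*k**2 + 108*k + 51)/(5*k**4 + 14*k**3 + 19*k**2 + 8*k + 5).
Gosper form: A/B · C(k+1)/C(k) with A=1, B=1, C=k**4 + 14*k**3/5 + 19*k**2/5 + 8*k/5 + 1.
Need (1)·f(k+1) − (1)·f(k) = k**4 + 14*k**3/5 + 19*k**2/5 + 8*k/5 + 1.
d = 5 from the (0,0,4) case.
Solve for f: f(k) = k*(k**4 + k**3 + k**2 - 2*k + 4)/5 (degree 5 ≤ 5).
So s_k = (B(k−1)f/C)·t_k = (k*(k**4 + k**3 + k**2 - 2*k + 4)/(5*k**4 + 14*k**3 + 19*k**2 + 8*k + 5))·t_k = k*(k**4 + k**3 + k**2 - 2*k + 4).
Verify: 5*k**4 + 14*k**3 + 19*k**2 + 8*k + 5 matches t_k.
s_(n+1) = n**5 + 6*n**4 + 15*n**3 + 17*n**2 + 12*n + 5 and s_(0) = 0, so S(n) = n**5 + 6*n**4 + 15*n**3 + 17*n**2 + 12*n + 5.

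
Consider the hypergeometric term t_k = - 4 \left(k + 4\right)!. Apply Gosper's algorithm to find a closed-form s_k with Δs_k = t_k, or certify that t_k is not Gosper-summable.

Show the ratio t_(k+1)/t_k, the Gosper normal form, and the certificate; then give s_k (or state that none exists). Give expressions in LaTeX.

Ratio r(k) = k + 5.
Normal form (A,B,C) = (k + 5, 1, 1).
Need (k + 5)·f(k+1) − (1)·f(k) = 1.
Bound: deg f ≤ -1.
deg f ≤ -1 is impossible — no certificate.

no hypergeometric antidifference exists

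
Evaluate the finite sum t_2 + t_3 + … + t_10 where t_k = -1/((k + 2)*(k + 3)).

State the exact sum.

Step 1: r(k) = (k + 2)/(k + 4).
Factor: A=k + 2; B=k + 4; C=1.
f must satisfy (k + 2)·f(k+1) − (k + 3)·f(k) = 1.
Degrees (1,1,0) ⇒ d ≤ 1.
A polynomial solution: f(k) = k/2.
Then R = B(k−1)f/C = k*(k + 3)/2, so s_k = R(k)·t_k = -k/(2*k + 4).
Verify: -1/(k**2 + 5*k + 6) matches t_k.
Σ_(k=2)^(10) t_k = s_(11) − s_(2) = -11/26 − (-1/4) = -9/52.

Σ = -9/52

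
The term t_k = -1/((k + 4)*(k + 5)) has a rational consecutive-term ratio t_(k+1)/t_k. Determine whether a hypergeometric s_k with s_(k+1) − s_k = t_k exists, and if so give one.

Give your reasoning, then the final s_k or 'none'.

s_k = -k/(4*k + 16)

t_(k+1)/t_k = (k + 4)/(k + 6).
So A=k + 4 and B=k + 6, with C=1.
Set up (k + 4)·f(k+1) − (k + 5)·f(k) − (1) = 0.
d = 1 from the (1,1,0) case.
A polynomial solution: f(k) = k/4.
So s_k = (B(k−1)f/C)·t_k = (k*(k + 5)/4)·t_k = -k/(4*k + 16).
Check: Δs_k = -1/(k**2 + 9*k + 20). ✓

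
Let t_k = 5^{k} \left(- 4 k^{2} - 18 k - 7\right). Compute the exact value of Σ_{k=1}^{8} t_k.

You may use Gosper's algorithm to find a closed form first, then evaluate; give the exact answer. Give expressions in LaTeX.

Σ = -189453120

Ratio r(k) = 5*(4*k**2 + 26*k + 29)/(4*k**2 + 18*k + 7).
A = 5, B = 1, C = k**2 + 9*k/2 + 7/4.
Key eq: (5)·f(k+1) = (1)·f(k) + (k**2 + 9*k/2 + 7/4).
From deg A=0, deg B=0, deg C=2: d=2.
Coefficient equations give f(k) = (k**2 + 2*k - 2)/4.
Get s_k = R·t_k = 5**k*(-k**2 - 2*k + 2) with R(k) = B(k−1)f(k)/C(k) = (k**2 + 2*k - 2)/(4*k**2 + 18*k + 7).
Check: Δs_k = 5**k*(-4*k**2 - 18*k - 7). ✓
Σ_(k=1)^(8) t_k = s_(9) − s_(1) = -189453125 − (-5) = -189453120.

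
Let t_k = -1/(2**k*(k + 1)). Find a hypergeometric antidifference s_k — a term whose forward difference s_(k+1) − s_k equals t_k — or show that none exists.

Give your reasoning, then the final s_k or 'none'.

not Gosper-summable; s_k does not exist

Ratio r(k) = (k + 1)/(2*(k + 2)).
A = k/2 + 1/2, B = k + 2, C = 1.
Need (k/2 + 1/2)·f(k+1) − (k + 1)·f(k) = 1.
deg f ≤ -1 (via 1,1,0).
Bound -1 < 0, so the key equation has no polynomial solution.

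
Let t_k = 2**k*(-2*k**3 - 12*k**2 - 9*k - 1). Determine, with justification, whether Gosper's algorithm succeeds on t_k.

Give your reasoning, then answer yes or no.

Yes. s_k = 2**k*(-2*k**3 + 3*k - 3).

The ratio is 2*(2*k**3 + 18*k**2 + 39*k + 24)/(2*k**3 + 12*k**2 + 9*k + 1).
Gosper form: A/B · C(k+1)/C(k) with A=2, B=1, C=k**3 + 6*k**2 + 9*k/2 + 1/2.
Solve (2)·f(k+1) − (1)·f(k) = k**3 + 6*k**2 + 9*k/2 + 1/2.
Degrees (0,0,3) ⇒ d ≤ 3.
Match coefficients ⇒ f(k) = (2*k**3 - 3*k + 3)/2.
Then R = B(k−1)f/C = (2*k**3 - 3*k + 3)/(2*k**3 + 12*k**2 + 9*k + 1), so s_k = R(k)·t_k = 2**k*(-2*k**3 + 3*k - 3).
Δs = 2**k*(2*k**3 + 3*k - 4*(k + 1)**3 + 3), as required.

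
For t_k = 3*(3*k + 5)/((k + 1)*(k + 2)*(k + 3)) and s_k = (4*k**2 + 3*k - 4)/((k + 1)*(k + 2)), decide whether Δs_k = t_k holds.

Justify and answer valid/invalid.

Valid — Δs_k = t_k.

s_(k+1) = (3*k + 4*(k + 1)**2 - 1)/((k + 2)*(k + 3))
s_(k+1) − s_k = 3*(3*k + 5)/(k**3 + 6*k**2 + 11*k + 6)
(s_(k+1) − s_k) − t_k = 0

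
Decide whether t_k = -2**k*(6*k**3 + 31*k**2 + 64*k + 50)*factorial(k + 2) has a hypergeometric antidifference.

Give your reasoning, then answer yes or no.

t_(k+1)/t_k = 2*(6*k**4 + 67*k**3 + 291*k**2 + 583*k + 453)/(6*k**3 + 31*k**2 + 64*k + 50).
Factor: A=2*k + 6; B=1; C=k**3 + 31*k**2/6 + 32*k/3 + 25/3.
Set up (2*k + 6)·f(k+1) − (1)·f(k) − (k**3 + 31*k**2/6 + 32*k/3 + 25/3) = 0.
d = 2 from the (1,0,3) case.
Solve for f: f(k) = (3*k**2 + 2*k + 4)/6 (degree 2 ≤ 2).
Then R = B(k−1)f/C = (3*k**2 + 2*k + 4)/(6*k**3 + 31*k**2 + 64*k + 50), so s_k = R(k)·t_k = -2**k*(3*k**2 + 2*k + 4)*factorial(k + 2).
Verify: -2**k*(6*k**3 + 31*k**2 + 64*k + 50)*factorial(k + 2) matches t_k.

Yes. s_k = -2**k*(3*k**2 + 2*k + 4)*factorial(k + 2).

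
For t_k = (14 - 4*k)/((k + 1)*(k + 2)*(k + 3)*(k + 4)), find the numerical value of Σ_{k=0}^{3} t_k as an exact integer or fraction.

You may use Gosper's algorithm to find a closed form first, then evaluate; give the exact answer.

Σ = 24/35

t_(k+1)/t_k = (k + 1)*(2*k - 5)/((k + 5)*(2*k - 7)).
Normal form (A,B,C) = (k + 1, k + 5, k - 7/2).
Key eq: (k + 1)·f(k+1) = (k + 4)·f(k) + (k - 7/2).
d = 3 from the (1,1,1) case.
Coefficient equations give f(k) = -k*(k**2 + 6*k + 14)/6.
Certificate R = B(k−1)f/C = -k*(k + 4)*(k**2 + 6*k + 14)/(3*(2*k - 7)) gives s_k = 2*k*(k**2 + 6*k + 14)/(3*(k + 1)*(k + 2)*(k + 3)).
Check: Δs_k = 2*(7 - 2*k)/(k**4 + 10*k**3 + 35*k**2 + 50*k + 24). ✓
Σ_(k=0)^(3) t_k = s_(4) − s_(0) = 24/35 − (0) = 24/35.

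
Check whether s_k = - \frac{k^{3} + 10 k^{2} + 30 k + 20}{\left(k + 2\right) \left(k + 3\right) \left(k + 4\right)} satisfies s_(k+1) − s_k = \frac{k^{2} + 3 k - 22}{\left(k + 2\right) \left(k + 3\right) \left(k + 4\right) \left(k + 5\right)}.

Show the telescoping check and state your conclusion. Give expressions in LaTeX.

valid; difference matches t_k

s_(k+1) = (-30*k - (k + 1)**3 - 10*(k + 1)**2 - 50)/((k + 3)*(k + 4)*(k + 5))
s_(k+1) − s_k = (k**2 + 3*k - 22)/(k**4 + 14*k**3 + 71*k**2 + 154*k + 120)
(s_(k+1) − s_k) − t_k = 0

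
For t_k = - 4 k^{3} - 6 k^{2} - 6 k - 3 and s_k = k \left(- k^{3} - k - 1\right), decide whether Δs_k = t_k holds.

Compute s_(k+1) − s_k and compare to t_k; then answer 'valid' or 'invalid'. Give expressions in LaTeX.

Valid: the claim telescopes to t_k.

s_(k+1) = -(k + 1)*(k + (k + 1)**3 + 2)
s_(k+1) − s_k = -4*k**3 - 6*k**2 - 6*k - 3
(s_(k+1) − s_k) − t_k = 0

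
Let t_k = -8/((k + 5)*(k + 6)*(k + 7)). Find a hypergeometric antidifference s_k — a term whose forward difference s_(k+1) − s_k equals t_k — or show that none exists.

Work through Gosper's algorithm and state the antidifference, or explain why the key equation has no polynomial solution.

s_k = 2*k*(-k - 11)/(15*(k + 5)*(k + 6))

Step 1: r(k) = (k + 5)/(k + 8).
Take A(k)=k + 5, B(k)=k + 8, C(k)=1.
Key eq: (k + 5)·f(k+1) = (k + 7)·f(k) + (1).
Bound: deg f ≤ 2.
Match coefficients ⇒ f(k) = k*(k + 11)/60.
R(k) = B(k−1)·f(k)/C(k) = k*(k + 7)*(k + 11)/60; s_k = R·t_k = 2*k*(-k - 11)/(15*(k + 5)*(k + 6)).
Δs = -8/(k**3 + 18*k**2 + 107*k + 210), as required.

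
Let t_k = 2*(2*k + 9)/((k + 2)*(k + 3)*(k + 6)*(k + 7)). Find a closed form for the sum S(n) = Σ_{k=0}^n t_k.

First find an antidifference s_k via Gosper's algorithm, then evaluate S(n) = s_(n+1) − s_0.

t_(k+1)/t_k = (k + 2)*(k + 6)*(2*k + 11)/((k + 4)*(k + 8)*(2*k + 9)).
So A=k + 2 and B=k + 8, with C=k**3 + 27*k**2/2 + 121*k/2 + 90.
f must satisfy (k + 2)·f(k+1) − (k + 7)·f(k) = k**3 + 27*k**2/2 + 121*k/2 + 90.
deg f ≤ 5 (via 1,1,3).
Coefficient equations give f(k) = k*(k + 3)*(k + 4)*(k + 5)*(k + 8)/24.
Certificate R = B(k−1)f/C = k*(k + 3)*(k + 7)*(k + 8)/(12*(2*k + 9)) gives s_k = k*(k + 8)/(6*(k**2 + 8*k + 12)).
Verify: 2*(2*k + 9)/(k**4 + 18*k**3 + 113*k**2 + 288*k + 252) matches t_k.
Telescope: S(n) = s_(n+1) − s_(0) = (n**2 + 10*n + 9)/(6*(n**2 + 10*n + 21)) − (0) = (n**2 + 10*n + 9)/(6*(n**2 + 10*n + 21)).

S(n) = (n**2 + 10*n + 9)/(6*(n**2 + 10*n + 21))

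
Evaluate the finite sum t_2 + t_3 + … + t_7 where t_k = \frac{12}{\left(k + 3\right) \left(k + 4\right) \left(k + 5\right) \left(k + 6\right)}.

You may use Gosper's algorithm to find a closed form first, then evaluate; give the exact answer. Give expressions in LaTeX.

Σ = 251/15015

t_(k+1)/t_k = (k + 3)/(k + 7).
Factor: A=k + 3; B=k + 7; C=1.
Solve (k + 3)·f(k+1) − (k + 6)·f(k) = 1.
Bound: deg f ≤ 3.
Match coefficients ⇒ f(k) = k*(k**2 + 12*k + 47)/180.
R(k) = B(k−1)·f(k)/C(k) = k*(k + 6)*(k**2 + 12*k + 47)/180; s_k = R·t_k = k*(k**2 + 12*k + 47)/(15*(k + 3)*(k + 4)*(k + 5)).
Δs = 12/(k**4 + 18*k**3 + 119*k**2 + 342*k + 360), as required.
Telescoping: Σ = s_(8) − s_(2) = 46/715 − (1/21) = 251/15015.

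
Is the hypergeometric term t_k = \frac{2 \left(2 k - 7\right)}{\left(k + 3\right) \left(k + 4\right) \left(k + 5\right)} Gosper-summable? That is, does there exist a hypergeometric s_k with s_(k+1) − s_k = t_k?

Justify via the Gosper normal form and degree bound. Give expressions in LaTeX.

Yes. s_k = \frac{k \left(- k - 55\right)}{12 \left(k + 3\right) \left(k + 4\right)}.

t_(k+1)/t_k = (k + 3)*(2*k - 5)/((k + 6)*(2*k - 7)).
A = k + 3, B = k + 6, C = k - 7/2.
Key eq: (k + 3)·f(k+1) = (k + 5)·f(k) + (k - 7/2).
d = 2 from the (1,1,1) case.
Solving with deg f ≤ 2: f(k) = -k*(k + 55)/48.
Get s_k = R·t_k = k*(-k - 55)/(12*(k + 3)*(k + 4)) with R(k) = B(k−1)f(k)/C(k) = -k*(k + 5)*(k + 55)/(24*(2*k - 7)).
Check: Δs_k = 2*(2*k - 7)/(k**3 + 12*k**2 + 47*k + 60). ✓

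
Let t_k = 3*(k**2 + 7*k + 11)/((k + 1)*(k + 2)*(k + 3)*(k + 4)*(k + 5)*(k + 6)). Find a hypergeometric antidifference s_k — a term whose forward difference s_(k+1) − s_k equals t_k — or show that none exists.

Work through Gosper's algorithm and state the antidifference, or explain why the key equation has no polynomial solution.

Step 1: r(k) = (k + 1)*(7*k + (k + 1)**2 + 18)/((k + 7)*(k**2 + 7*k + 11)).
Gosper form: A/B · C(k+1)/C(k) with A=k + 1, B=k + 7, C=k**2 + 7*k + 11.
Set up (k + 1)·f(k+1) − (k + 6)·f(k) − (k**2 + 7*k + 11) = 0.
Degrees (1,1,2) ⇒ d ≤ 5.
Coefficient equations give f(k) = k*(k + 2)*(k + 4)*(k**2 + 9*k + 23)/45.
So s_k = (B(k−1)f/C)·t_k = (k*(k + 2)*(k + 4)*(k + 6)*(k**2 + 9*k + 23)/(45*(k**2 + 7*k + 11)))·t_k = k*(k**2 + 9*k + 23)/(15*(k**3 + 9*k**2 + 23*k + 15)).
Check: Δs_k = 3*(k**2 + 7*k + 11)/(k**6 + 21*k**5 + 175*k**4 + 735*k**3 + 1624*k**2 + 1764*k + 720). ✓

s_k = k*(k**2 + 9*k + 23)/(15*(k**3 + 9*k**2 + 23*k + 15))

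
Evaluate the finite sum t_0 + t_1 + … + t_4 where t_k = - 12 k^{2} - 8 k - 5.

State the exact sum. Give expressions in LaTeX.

Σ = -465

Step 1: r(k) = (12*k**2 + 32*k + 25)/(12*k**2 + 8*k + 5).
Take A(k)=1, B(k)=1, C(k)=k**2 + 2*k/3 + 5/12.
Key eq: (1)·f(k+1) = (1)·f(k) + (k**2 + 2*k/3 + 5/12).
Bound: deg f ≤ 3.
Solving with deg f ≤ 3: f(k) = k*(4*k**2 - 2*k + 3)/12.
So s_k = (B(k−1)f/C)·t_k = (k*(4*k**2 - 2*k + 3)/(12*k**2 + 8*k + 5))·t_k = k*(-4*k**2 + 2*k - 3).
Check: Δs_k = -12*k**2 - 8*k - 5. ✓
Σ_(k=0)^(4) t_k = s_(5) − s_(0) = -465 − (0) = -465.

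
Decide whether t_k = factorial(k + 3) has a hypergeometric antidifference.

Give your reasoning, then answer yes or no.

Ratio r(k) = k + 4.
Take A(k)=k + 4, B(k)=1, C(k)=1.
Key eq: (k + 4)·f(k+1) = (1)·f(k) + (1).
deg f ≤ -1 (via 1,0,0).
d = -1 < 0 ⇒ no nonzero polynomial f; not summable.

No — t_k has no hypergeometric antidifference.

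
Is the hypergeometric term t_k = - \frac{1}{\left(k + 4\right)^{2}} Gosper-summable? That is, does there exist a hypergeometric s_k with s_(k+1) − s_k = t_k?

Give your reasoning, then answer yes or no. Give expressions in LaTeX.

The ratio is (k + 4)**2/(k + 5)**2.
Take A(k)=k**2 + 8*k + 16, B(k)=k**2 + 10*k + 25, C(k)=1.
Solve (k**2 + 8*k + 16)·f(k+1) − (k**2 + 8*k + 16)·f(k) = 1.
d = 0 from the (2,2,0) case.
f = c0 ⇒ A·f(k+1) − B(k−1)·f(k) − C = -1. The system {-1 = 0} is inconsistent; no antidifference.

No — key equation has no polynomial f.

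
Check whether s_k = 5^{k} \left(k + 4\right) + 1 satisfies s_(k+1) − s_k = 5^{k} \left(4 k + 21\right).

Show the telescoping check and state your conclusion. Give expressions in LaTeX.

valid (s_(k+1) − s_k reduces to t_k)

s_(k+1) = 5**(k + 1)*(k + 5) + 1
s_(k+1) − s_k = 5**k*(4*k + 21)
(s_(k+1) − s_k) − t_k = 0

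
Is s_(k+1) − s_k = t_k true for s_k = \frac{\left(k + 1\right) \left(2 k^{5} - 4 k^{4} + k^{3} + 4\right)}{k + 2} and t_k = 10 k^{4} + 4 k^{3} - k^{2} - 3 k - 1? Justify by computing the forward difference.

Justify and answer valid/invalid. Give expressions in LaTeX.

s_(k+1) = (k + 2)*(2*(k + 1)**5 - 4*(k + 1)**4 + (k + 1)**3 + 4)/(k + 3)
s_(k+1) − s_k = k*(10*k**5 + 46*k**4 + 51*k**3 + 10*k**2 - 17*k - 16)/(k**2 + 5*k + 6)
(s_(k+1) − s_k) − t_k = (-8*k**5 - 28*k**4 - 6*k**3 + 5*k**2 + 7*k + 6)/(k**2 + 5*k + 6)

Invalid: residual \frac{- 8 k^{5} - 28 k^{4} - 6 k^{3} + 5 k^{2} + 7 k + 6}{k^{2} + 5 k + 6} ≠ 0.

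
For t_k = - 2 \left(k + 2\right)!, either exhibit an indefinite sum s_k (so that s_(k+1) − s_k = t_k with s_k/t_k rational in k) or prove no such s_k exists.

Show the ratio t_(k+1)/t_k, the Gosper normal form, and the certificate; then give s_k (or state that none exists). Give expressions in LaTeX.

Ratio r(k) = k + 3.
Normal form (A,B,C) = (k + 3, 1, 1).
f must satisfy (k + 3)·f(k+1) − (1)·f(k) = 1.
Degrees (1,0,0) ⇒ d ≤ -1.
d = -1 < 0 ⇒ no nonzero polynomial f; not summable.

not Gosper-summable; s_k does not exist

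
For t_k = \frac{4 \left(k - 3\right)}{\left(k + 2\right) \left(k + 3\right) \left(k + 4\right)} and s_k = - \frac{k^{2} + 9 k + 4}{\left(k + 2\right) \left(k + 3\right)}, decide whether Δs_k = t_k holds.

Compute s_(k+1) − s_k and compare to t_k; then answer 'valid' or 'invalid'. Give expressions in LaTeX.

Valid: the claim telescopes to t_k.

s_(k+1) = (-9*k - (k + 1)**2 - 13)/((k + 3)*(k + 4))
s_(k+1) − s_k = 4*(k - 3)/(k**3 + 9*k**2 + 26*k + 24)
(s_(k+1) − s_k) − t_k = 0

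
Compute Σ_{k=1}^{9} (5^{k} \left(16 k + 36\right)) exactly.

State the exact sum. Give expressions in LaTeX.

Ratio r(k) = 5*(4*k + 13)/(4*k + 9).
A = 5, B = 1, C = k + 9/4.
Key eq: (5)·f(k+1) = (1)·f(k) + (k + 9/4).
Degrees (0,0,1) ⇒ d ≤ 1.
Coefficient equations give f(k) = (k + 1)/4.
R(k) = B(k−1)·f(k)/C(k) = (k + 1)/(4*k + 9); s_k = R·t_k = 4*5**k*(k + 1).
Δs = 5**k*(16*k + 36), as required.
Σ_(k=1)^(9) t_k = s_(10) − s_(1) = 429687500 − (40) = 429687460.

Σ = 429687460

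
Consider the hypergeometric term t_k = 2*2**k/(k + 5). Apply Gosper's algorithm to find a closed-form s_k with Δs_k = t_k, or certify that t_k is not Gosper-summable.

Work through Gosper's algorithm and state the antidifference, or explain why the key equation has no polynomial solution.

Compute t_(k+1)/t_k: get 2*(k + 5)/(k + 6).
Take A(k)=2*k + 10, B(k)=k + 6, C(k)=1.
Key eq: (2*k + 10)·f(k+1) = (k + 5)·f(k) + (1).
d = -1 from the (1,1,0) case.
d = -1 < 0 ⇒ no nonzero polynomial f; not summable.

none (Gosper's algorithm certifies no s_k)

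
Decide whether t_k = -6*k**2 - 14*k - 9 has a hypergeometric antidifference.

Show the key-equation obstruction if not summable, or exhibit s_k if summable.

Compute t_(k+1)/t_k: get (6*k**2 + 26*k + 29)/(6*k**2 + 14*k + 9).
A = 1, B = 1, C = k**2 + 7*k/3 + 3/2.
Solve (1)·f(k+1) − (1)·f(k) = k**2 + 7*k/3 + 3/2.
d = 3 from the (0,0,2) case.
Match coefficients ⇒ f(k) = k*(2*k**2 + 4*k + 3)/6.
Certificate R = B(k−1)f/C = k*(2*k**2 + 4*k + 3)/(6*k**2 + 14*k + 9) gives s_k = k*(-2*k**2 - 4*k - 3).
Δs = -6*k**2 - 14*k - 9, as required.

Yes. s_k = k*(-2*k**2 - 4*k - 3).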